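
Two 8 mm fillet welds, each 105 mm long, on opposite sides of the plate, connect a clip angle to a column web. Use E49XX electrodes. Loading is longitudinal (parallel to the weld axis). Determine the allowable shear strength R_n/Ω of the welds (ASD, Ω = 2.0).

E49XX → F_EXX = 490 MPa.
Effective throat t_e = 0.707 × 8 = 5.656 mm.
Total length L = 210 mm; A_we = 5.656 × 210 = 1188 mm².
F_nw = 0.6 F_EXX = 0.6 × 490 = 294 MPa.
R_n = 294 × 1188 × 10⁻³ = 349.2 kN; R_n/Ω = 349.2/2.0 = 174.6 kN.

R_n/Ω ≈ 175 kN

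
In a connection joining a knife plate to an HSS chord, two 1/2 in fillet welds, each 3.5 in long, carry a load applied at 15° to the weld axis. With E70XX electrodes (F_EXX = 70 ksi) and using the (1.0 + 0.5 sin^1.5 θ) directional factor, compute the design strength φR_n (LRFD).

t_e = 0.707 × 0.5 = 0.3535 in; A_we = 0.3535 × 7 = 2.474 in².
Directional factor: 1.0 + 0.5 sin^1.5(15°) = 1.066.
F_nw = 0.6 × 70 × 1.066 = 44.77 ksi.
φR_n = 0.75 × 44.77 × 2.474 = 83.08 kip.

φR_n ≈ 83.1 kip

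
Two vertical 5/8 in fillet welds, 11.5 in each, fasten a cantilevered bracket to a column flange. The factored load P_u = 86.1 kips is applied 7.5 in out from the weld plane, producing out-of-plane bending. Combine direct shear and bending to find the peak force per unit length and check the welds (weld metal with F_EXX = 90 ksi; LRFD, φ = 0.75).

f_max ≈ 15.1 kip/in; adequate

L_w = 2 × 11.5 = 23 in; section modulus (unit throat) S = 2 × L²/6 = 44.08 in².
Direct shear f_v = P/L_w = 86.1/23 = 3.743 kip/in.
Moment M = P × e = 86.1 × 7.5 = 645.75 kip·in; bending f_b = M/S = 14.65 kip/in.
f_max = √(f_v² + f_b²) = √(3.743² + 14.65²) = 15.12 kip/in.
φr_n = 0.75 × 0.6 × 90 × (0.707 × 0.625) = 17.9 kip/in → adequate.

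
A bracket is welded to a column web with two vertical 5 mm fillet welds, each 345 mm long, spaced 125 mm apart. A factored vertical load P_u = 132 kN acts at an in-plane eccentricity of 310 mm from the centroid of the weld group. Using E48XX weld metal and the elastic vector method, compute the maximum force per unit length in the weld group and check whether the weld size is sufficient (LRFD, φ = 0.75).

f_max ≈ 871 N/mm; NOT adequate

E48XX → F_EXX = 480 MPa.
Total weld length L_w = 690 mm. Treat welds as unit-width lines.
Polar moment about centroid: J = 2[d³/12 + d(b/2)²] = 2[345³/12 + 345×62.5²] = 9539000 mm³.
Direct shear f_v = P/L_w = 132×10³ / 690 = 191.3 N/mm (vertical).
Torsion M = P·e = 132×10³ × 310 = 40920000 N·mm.
Critical point at (x, y) = (62.5, 172.5) from centroid. f_tx = M·y/J = 740 N/mm; f_ty = M·x/J = 268.1 N/mm.
Resultant f_max = √[f_tx² + (f_v + f_ty)²] = √[740² + (191.3 + 268.1)²] = 871 N/mm.
Capacity per unit length: φr_n = 0.75 × 0.6 × 480 × (0.707 × 5) = 763.6 N/mm.
871 > 763.6 → NOT adequate.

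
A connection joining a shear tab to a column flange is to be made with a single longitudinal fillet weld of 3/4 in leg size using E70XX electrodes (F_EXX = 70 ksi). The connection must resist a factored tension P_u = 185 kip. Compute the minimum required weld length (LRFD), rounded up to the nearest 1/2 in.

L = 11.5 in

Throat t_e = 0.707 × 0.75 = 0.5302 in.
φr_n = 0.75 × 0.6 × 70 × 0.5302 = 16.7 kip/in.
L_req = P_u / φr_n = 185 / 16.7 = 11.08 in total.
Round up → use L = 11.5 in.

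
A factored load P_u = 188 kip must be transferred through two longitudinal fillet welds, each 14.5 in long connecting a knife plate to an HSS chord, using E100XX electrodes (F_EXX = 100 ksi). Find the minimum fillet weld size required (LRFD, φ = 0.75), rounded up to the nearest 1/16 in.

w = 1/4 in

Total weld length L = 29 in.
Required throat t_e = P_u / (φ × 0.6 F_EXX × L) = 188 / (0.75 × 0.6 × 100 × 29) = 0.1441 in.
Required leg w = t_e / 0.707 = 0.2038 in → use 1/4 in.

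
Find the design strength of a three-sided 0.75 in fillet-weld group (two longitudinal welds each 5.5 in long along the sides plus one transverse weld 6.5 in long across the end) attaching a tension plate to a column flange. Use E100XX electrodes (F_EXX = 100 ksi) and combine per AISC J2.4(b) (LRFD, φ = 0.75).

φR_n ≈ 456 kips

t_e = 0.707 × 0.75 = 0.5302 in.
R_nwl = 0.6 × 100 × 0.5302 × 11 = 350 kips (longitudinal, 2 welds).
R_nwt = 0.6 × 100 × 0.5302 × 6.5 = 206.8 kips (transverse, base value).
(i) R_nwl + R_nwt = 556.8 kips; (ii) 0.85 R_nwl + 1.5 R_nwt = 607.7 kips.
R_n = max = 607.7 kips [governs: (ii)]; φR_n = 455.7 kips.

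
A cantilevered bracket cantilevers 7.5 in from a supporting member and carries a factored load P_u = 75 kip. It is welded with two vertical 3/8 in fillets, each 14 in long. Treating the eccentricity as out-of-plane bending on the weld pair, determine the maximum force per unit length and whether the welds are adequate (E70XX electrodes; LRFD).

f_max ≈ 9.02 kip/in; NOT adequate

E70XX → F_EXX = 70 ksi.
L_w = 2 × 14 = 28 in; section modulus (unit throat) S = 2 × L²/6 = 65.33 in².
Direct shear f_v = P/L_w = 75/28 = 2.679 kip/in.
Moment M = P × e = 75 × 7.5 = 562.5 kip·in; bending f_b = M/S = 8.61 kip/in.
f_max = √(f_v² + f_b²) = √(2.679² + 8.61²) = 9.017 kip/in.
φr_n = 0.75 × 0.6 × 70 × (0.707 × 0.375) = 8.351 kip/in → NOT adequate.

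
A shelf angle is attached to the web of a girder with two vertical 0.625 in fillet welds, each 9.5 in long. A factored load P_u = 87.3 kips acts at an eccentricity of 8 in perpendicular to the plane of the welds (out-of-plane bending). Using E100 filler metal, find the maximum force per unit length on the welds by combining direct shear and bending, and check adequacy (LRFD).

E100XX → F_EXX = 100 ksi.
L_w = 2 × 9.5 = 19 in; section modulus (unit throat) S = 2 × L²/6 = 30.08 in².
Direct shear f_v = P/L_w = 87.3/19 = 4.595 kip/in.
Moment M = P × e = 87.3 × 8 = 698.4 kip·in; bending f_b = M/S = 23.22 kip/in.
f_max = √(f_v² + f_b²) = √(4.595² + 23.22²) = 23.67 kip/in.
φr_n = 0.75 × 0.6 × 100 × (0.707 × 0.625) = 19.88 kip/in → NOT adequate.

f_max ≈ 23.7 kip/in; NOT adequate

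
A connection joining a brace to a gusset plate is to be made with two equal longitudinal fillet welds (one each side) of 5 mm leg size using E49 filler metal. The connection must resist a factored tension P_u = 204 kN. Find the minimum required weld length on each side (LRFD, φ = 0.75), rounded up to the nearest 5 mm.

E49XX → F_EXX = 490 MPa.
Throat t_e = 0.707 × 5 = 3.535 mm.
φr_n = 0.75 × 0.6 × 490 × 3.535 × 10⁻³ = 0.7795 kN/mm.
L_req = P_u / φr_n = 204 / 0.7795 = 261.7 mm total.
Per side: 261.7 / 2 = 130.9 mm.
Round up → use L = 135 mm on each side.

L = 135 mm on each side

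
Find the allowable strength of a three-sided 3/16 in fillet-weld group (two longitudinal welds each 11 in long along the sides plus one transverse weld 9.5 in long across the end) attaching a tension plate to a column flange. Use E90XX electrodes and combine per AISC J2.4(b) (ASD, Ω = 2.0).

E90XX → F_EXX = 90 ksi.
t_e = 0.707 × 0.1875 = 0.1326 in.
R_nwl = 0.6 × 90 × 0.1326 × 22 = 157.5 kips (longitudinal, 2 welds).
R_nwt = 0.6 × 90 × 0.1326 × 9.5 = 68 kips (transverse, base value).
(i) R_nwl + R_nwt = 225.5 kips; (ii) 0.85 R_nwl + 1.5 R_nwt = 235.9 kips.
R_n = max = 235.9 kips [governs: (ii)]; R_n/Ω = 117.9 kips.

R_n/Ω ≈ 118 kips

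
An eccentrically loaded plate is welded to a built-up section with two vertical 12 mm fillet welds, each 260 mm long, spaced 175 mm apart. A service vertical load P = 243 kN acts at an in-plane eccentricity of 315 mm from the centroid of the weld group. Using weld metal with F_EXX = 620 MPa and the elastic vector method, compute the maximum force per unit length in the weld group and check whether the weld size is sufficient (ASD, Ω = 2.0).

f_max ≈ 2030 N/mm; NOT adequate

Total weld length L_w = 520 mm. Treat welds as unit-width lines.
Polar moment about centroid: J = 2[d³/12 + d(b/2)²] = 2[260³/12 + 260×87.5²] = 6911000 mm³.
Direct shear f_v = P/L_w = 243×10³ / 520 = 467.3 N/mm (vertical).
Torsion M = P·e = 243×10³ × 315 = 76545000 N·mm.
Critical point at (x, y) = (87.5, 130) from centroid. f_tx = M·y/J = 1440 N/mm; f_ty = M·x/J = 969.2 N/mm.
Resultant f_max = √[f_tx² + (f_v + f_ty)²] = √[1440² + (467.3 + 969.2)²] = 2034 N/mm.
Capacity per unit length: r_n/Ω = (1/2.0) × 0.6 × 620 × (0.707 × 12) = 1578 N/mm.
2034 > 1578 → NOT adequate.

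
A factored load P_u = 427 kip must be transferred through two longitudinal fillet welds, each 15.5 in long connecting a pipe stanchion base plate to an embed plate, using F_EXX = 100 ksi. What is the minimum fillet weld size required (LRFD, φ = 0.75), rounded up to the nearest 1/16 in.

Total weld length L = 31 in.
Required throat t_e = P_u / (φ × 0.6 F_EXX × L) = 427 / (0.75 × 0.6 × 100 × 31) = 0.3061 in.
Required leg w = t_e / 0.707 = 0.4329 in → use 7/16 in.

w = 7/16 in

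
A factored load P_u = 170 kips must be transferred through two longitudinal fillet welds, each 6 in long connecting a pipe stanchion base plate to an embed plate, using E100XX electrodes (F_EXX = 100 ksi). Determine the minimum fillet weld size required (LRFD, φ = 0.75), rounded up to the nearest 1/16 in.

w = 1/2 in

Total weld length L = 12 in.
Required throat t_e = P_u / (φ × 0.6 F_EXX × L) = 170 / (0.75 × 0.6 × 100 × 12) = 0.3148 in.
Required leg w = t_e / 0.707 = 0.4453 in → use 1/2 in.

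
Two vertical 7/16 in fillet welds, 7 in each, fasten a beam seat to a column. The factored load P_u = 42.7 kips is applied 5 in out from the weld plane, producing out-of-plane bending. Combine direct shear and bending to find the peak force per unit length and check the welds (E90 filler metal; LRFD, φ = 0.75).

E90XX → F_EXX = 90 ksi.
L_w = 2 × 7 = 14 in; section modulus (unit throat) S = 2 × L²/6 = 16.33 in².
Direct shear f_v = P/L_w = 42.7/14 = 3.05 kip/in.
Moment M = P × e = 42.7 × 5 = 213.5 kip·in; bending f_b = M/S = 13.07 kip/in.
f_max = √(f_v² + f_b²) = √(3.05² + 13.07²) = 13.42 kip/in.
φr_n = 0.75 × 0.6 × 90 × (0.707 × 0.4375) = 12.53 kip/in → NOT adequate.

f_max ≈ 13.4 kip/in; NOT adequate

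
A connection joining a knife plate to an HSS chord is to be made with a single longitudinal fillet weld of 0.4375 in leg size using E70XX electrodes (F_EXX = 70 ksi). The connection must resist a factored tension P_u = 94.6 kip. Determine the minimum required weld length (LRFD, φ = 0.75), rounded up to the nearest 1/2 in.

L = 10 in

Throat t_e = 0.707 × 0.4375 = 0.3093 in.
φr_n = 0.75 × 0.6 × 70 × 0.3093 = 9.743 kip/in.
L_req = P_u / φr_n = 94.6 / 9.743 = 9.709 in total.
Round up → use L = 10 in.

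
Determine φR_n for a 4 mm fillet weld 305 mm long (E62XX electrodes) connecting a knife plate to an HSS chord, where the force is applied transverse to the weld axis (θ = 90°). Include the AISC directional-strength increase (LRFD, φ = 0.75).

E62XX → F_EXX = 620 MPa.
t_e = 0.707 × 4 = 2.828 mm; A_we = 2.828 × 305 = 862.5 mm².
Directional factor: 1.0 + 0.5 sin^1.5(90°) = 1.5.
F_nw = 0.6 × 620 × 1.5 = 558 MPa.
φR_n = 0.75 × 558 × 862.5 × 10⁻³ = 361 kN.

φR_n ≈ 361 kN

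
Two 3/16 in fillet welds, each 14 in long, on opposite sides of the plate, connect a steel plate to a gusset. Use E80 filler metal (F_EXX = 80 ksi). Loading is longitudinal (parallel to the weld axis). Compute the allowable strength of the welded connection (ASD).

Effective throat t_e = 0.707 × 0.1875 = 0.1326 in.
Total length L = 28 in; A_we = 0.1326 × 28 = 3.712 in².
F_nw = 0.6 F_EXX = 0.6 × 80 = 48 ksi.
R_n = 48 × 3.712 = 178.2 kip; R_n/Ω = 178.2/2.0 = 89.08 kip.

R_n/Ω ≈ 89.1 kip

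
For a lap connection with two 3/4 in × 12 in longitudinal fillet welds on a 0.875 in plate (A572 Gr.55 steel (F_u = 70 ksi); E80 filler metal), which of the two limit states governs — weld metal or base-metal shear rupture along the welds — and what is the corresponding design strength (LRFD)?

E80XX → F_EXX = 80 ksi.
t_e = 0.707 × 0.75 = 0.5302 in; L = 24 in.
Weld metal: φR_n = 0.75 × 0.6 × 80 × 0.5302 × 24 = 458.1 kip.
Base metal (shear rupture): φR_n = 0.75 × 0.6 × 70 × 0.875 × 24 = 661.5 kip.
Governing: weld metal.

φR_n ≈ 458 kip (weld metal governs)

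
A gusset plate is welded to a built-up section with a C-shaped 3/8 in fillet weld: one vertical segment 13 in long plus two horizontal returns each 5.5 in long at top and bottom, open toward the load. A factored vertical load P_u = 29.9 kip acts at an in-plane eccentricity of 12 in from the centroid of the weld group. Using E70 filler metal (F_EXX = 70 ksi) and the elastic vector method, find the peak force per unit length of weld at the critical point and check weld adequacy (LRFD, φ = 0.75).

f_max ≈ 4.66 kip/in; adequate

Total weld length L_w = 24 in. Treat welds as unit-width lines.
Centroid: x̄ = 2×5.5×2.75 / 24 = 1.26 in from the vertical weld.
Polar moment about centroid: J = I_x + I_y = [13³/12 + 2×5.5×6.5²] + [13×1.26² + 2(5.5³/12 + 5.5×1.49²)] = 720.6 in³.
Direct shear f_v = P/L_w = 29.9 / 24 = 1.246 kip/in (vertical).
Torsion M = P·e = 29.9 × 12 = 358.8 kip·in.
Critical point at (x, y) = (4.24, 6.5) from centroid. f_tx = M·y/J = 3.236 kip/in; f_ty = M·x/J = 2.111 kip/in.
Resultant f_max = √[f_tx² + (f_v + f_ty)²] = √[3.236² + (1.246 + 2.111)²] = 4.663 kip/in.
Capacity per unit length: φr_n = 0.75 × 0.6 × 70 × (0.707 × 0.375) = 8.351 kip/in.
4.663 ≤ 8.351 → adequate.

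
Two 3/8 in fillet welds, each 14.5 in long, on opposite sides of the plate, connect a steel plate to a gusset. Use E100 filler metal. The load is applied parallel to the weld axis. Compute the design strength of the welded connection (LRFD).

E100XX → F_EXX = 100 ksi.
Effective throat t_e = 0.707 × 0.375 = 0.2651 in.
Total length L = 29 in; A_we = 0.2651 × 29 = 7.689 in².
F_nw = 0.6 F_EXX = 0.6 × 100 = 60 ksi.
φR_n = 0.75 × 60 × 7.689 = 346 kips.

φR_n ≈ 346 kips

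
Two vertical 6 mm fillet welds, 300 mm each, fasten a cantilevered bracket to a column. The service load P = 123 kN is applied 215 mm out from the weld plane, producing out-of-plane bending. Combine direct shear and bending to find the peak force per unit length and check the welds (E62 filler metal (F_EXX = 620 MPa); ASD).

f_max ≈ 905 N/mm; NOT adequate

L_w = 2 × 300 = 600 mm; section modulus (unit throat) S = 2 × L²/6 = 30000 mm².
Direct shear f_v = P/L_w = 123×10³/600 = 205 N/mm.
Moment M = P × e = 123×10³ × 215 = 26445000 N·mm; bending f_b = M/S = 881.5 N/mm.
f_max = √(f_v² + f_b²) = √(205² + 881.5²) = 905 N/mm.
r_n/Ω = (1/2.0) × 0.6 × 620 × (0.707 × 6) = 789 N/mm → NOT adequate.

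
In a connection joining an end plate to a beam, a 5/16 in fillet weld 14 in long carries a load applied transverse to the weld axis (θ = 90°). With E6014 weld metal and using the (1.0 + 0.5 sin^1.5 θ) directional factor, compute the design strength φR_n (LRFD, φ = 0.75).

E60XX → F_EXX = 60 ksi.
t_e = 0.707 × 0.3125 = 0.2209 in; A_we = 0.2209 × 14 = 3.093 in².
Directional factor: 1.0 + 0.5 sin^1.5(90°) = 1.5.
F_nw = 0.6 × 60 × 1.5 = 54 ksi.
φR_n = 0.75 × 54 × 3.093 = 125.3 kip.

φR_n ≈ 125 kip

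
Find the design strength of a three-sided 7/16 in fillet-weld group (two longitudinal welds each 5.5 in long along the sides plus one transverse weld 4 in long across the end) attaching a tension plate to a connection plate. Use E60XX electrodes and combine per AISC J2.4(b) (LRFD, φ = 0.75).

E60XX → F_EXX = 60 ksi.
t_e = 0.707 × 0.4375 = 0.3093 in.
R_nwl = 0.6 × 60 × 0.3093 × 11 = 122.5 kips (longitudinal, 2 welds).
R_nwt = 0.6 × 60 × 0.3093 × 4 = 44.54 kips (transverse, base value).
(i) R_nwl + R_nwt = 167 kips; (ii) 0.85 R_nwl + 1.5 R_nwt = 170.9 kips.
R_n = max = 170.9 kips [governs: (ii)]; φR_n = 128.2 kips.

φR_n ≈ 128 kips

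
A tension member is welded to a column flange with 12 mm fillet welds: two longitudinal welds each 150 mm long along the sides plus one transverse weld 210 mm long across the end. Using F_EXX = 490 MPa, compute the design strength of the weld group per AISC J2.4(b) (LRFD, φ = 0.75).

t_e = 0.707 × 12 = 8.484 mm.
R_nwl = 0.6 × 490 × 8.484 × 300 × 10⁻³ = 748.3 kN (longitudinal, 2 welds).
R_nwt = 0.6 × 490 × 8.484 × 210 × 10⁻³ = 523.8 kN (transverse, base value).
(i) R_nwl + R_nwt = 1272 kN; (ii) 0.85 R_nwl + 1.5 R_nwt = 1422 kN.
R_n = max = 1422 kN [governs: (ii)]; φR_n = 1066 kN.

φR_n ≈ 1070 kN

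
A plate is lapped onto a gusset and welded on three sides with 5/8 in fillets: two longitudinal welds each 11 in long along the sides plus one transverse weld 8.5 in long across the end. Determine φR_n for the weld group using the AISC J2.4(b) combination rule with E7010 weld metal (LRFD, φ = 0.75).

E70XX → F_EXX = 70 ksi.
t_e = 0.707 × 0.625 = 0.4419 in.
R_nwl = 0.6 × 70 × 0.4419 × 22 = 408.3 kips (longitudinal, 2 welds).
R_nwt = 0.6 × 70 × 0.4419 × 8.5 = 157.7 kips (transverse, base value).
(i) R_nwl + R_nwt = 566 kips; (ii) 0.85 R_nwl + 1.5 R_nwt = 583.7 kips.
R_n = max = 583.7 kips [governs: (ii)]; φR_n = 437.8 kips.

φR_n ≈ 438 kips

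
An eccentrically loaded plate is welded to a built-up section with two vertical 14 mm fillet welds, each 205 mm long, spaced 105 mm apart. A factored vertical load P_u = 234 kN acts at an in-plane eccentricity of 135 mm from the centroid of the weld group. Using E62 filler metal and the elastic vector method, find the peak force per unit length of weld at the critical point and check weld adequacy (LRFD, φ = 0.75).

E62XX → F_EXX = 620 MPa.
Total weld length L_w = 410 mm. Treat welds as unit-width lines.
Polar moment about centroid: J = 2[d³/12 + d(b/2)²] = 2[205³/12 + 205×52.5²] = 2566000 mm³.
Direct shear f_v = P/L_w = 234×10³ / 410 = 570.7 N/mm (vertical).
Torsion M = P·e = 234×10³ × 135 = 31590000 N·mm.
Critical point at (x, y) = (52.5, 102.5) from centroid. f_tx = M·y/J = 1262 N/mm; f_ty = M·x/J = 646.3 N/mm.
Resultant f_max = √[f_tx² + (f_v + f_ty)²] = √[1262² + (570.7 + 646.3)²] = 1753 N/mm.
Capacity per unit length: φr_n = 0.75 × 0.6 × 620 × (0.707 × 14) = 2762 N/mm.
1753 ≤ 2762 → adequate.

f_max ≈ 1750 N/mm; adequate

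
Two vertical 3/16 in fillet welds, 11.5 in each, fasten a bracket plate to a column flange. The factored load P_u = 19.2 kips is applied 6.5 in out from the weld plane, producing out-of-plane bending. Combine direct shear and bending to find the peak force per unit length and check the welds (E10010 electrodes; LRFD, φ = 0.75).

f_max ≈ 2.95 kip/in; adequate

E100XX → F_EXX = 100 ksi.
L_w = 2 × 11.5 = 23 in; section modulus (unit throat) S = 2 × L²/6 = 44.08 in².
Direct shear f_v = P/L_w = 19.2/23 = 0.8348 kip/in.
Moment M = P × e = 19.2 × 6.5 = 124.8 kip·in; bending f_b = M/S = 2.831 kip/in.
f_max = √(f_v² + f_b²) = √(0.8348² + 2.831²) = 2.952 kip/in.
φr_n = 0.75 × 0.6 × 100 × (0.707 × 0.1875) = 5.965 kip/in → adequate.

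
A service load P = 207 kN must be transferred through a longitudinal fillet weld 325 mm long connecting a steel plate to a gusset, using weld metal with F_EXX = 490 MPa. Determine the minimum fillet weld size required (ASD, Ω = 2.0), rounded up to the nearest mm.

w = 7 mm

Total weld length L = 325 mm.
Required throat t_e = P × Ω / (0.6 F_EXX × L) = 207 × 2.0 / (0.6 × 490 × 325 × 10⁻³) = 4.333 mm.
Required leg w = t_e / 0.707 = 6.128 mm → use 7 mm.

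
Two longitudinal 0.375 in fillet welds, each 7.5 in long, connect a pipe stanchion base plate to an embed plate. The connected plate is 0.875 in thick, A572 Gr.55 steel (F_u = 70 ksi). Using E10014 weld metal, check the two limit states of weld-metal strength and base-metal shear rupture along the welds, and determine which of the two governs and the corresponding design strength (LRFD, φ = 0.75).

E100XX → F_EXX = 100 ksi.
t_e = 0.707 × 0.375 = 0.2651 in; L = 15 in.
Weld metal: φR_n = 0.75 × 0.6 × 100 × 0.2651 × 15 = 179 kip.
Base metal (shear rupture): φR_n = 0.75 × 0.6 × 70 × 0.875 × 15 = 413.4 kip.
Governing: weld metal.

φR_n ≈ 179 kip (weld metal governs)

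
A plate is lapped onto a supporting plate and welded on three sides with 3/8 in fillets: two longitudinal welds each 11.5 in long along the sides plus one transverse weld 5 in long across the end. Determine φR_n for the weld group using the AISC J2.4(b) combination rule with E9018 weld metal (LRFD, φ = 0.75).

E90XX → F_EXX = 90 ksi.
t_e = 0.707 × 0.375 = 0.2651 in.
R_nwl = 0.6 × 90 × 0.2651 × 23 = 329.3 kip (longitudinal, 2 welds).
R_nwt = 0.6 × 90 × 0.2651 × 5 = 71.58 kip (transverse, base value).
(i) R_nwl + R_nwt = 400.9 kip; (ii) 0.85 R_nwl + 1.5 R_nwt = 387.3 kip.
R_n = max = 400.9 kip [governs: (i)]; φR_n = 300.7 kip.

φR_n ≈ 301 kip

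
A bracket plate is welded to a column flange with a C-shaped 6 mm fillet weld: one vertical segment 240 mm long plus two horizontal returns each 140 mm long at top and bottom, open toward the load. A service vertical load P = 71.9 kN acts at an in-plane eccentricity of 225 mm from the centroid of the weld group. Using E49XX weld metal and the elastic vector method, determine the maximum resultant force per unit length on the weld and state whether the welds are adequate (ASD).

E49XX → F_EXX = 490 MPa.
Total weld length L_w = 520 mm. Treat welds as unit-width lines.
Centroid: x̄ = 2×140×70 / 520 = 37.69 mm from the vertical weld.
Polar moment about centroid: J = I_x + I_y = [240³/12 + 2×140×120²] + [240×37.69² + 2(140³/12 + 140×32.31²)] = 6275000 mm³.
Direct shear f_v = P/L_w = 71.9×10³ / 520 = 138.3 N/mm (vertical).
Torsion M = P·e = 71.9×10³ × 225 = 16178000 N·mm.
Critical point at (x, y) = (102.3, 120) from centroid. f_tx = M·y/J = 309.4 N/mm; f_ty = M·x/J = 263.8 N/mm.
Resultant f_max = √[f_tx² + (f_v + f_ty)²] = √[309.4² + (138.3 + 263.8)²] = 507.3 N/mm.
Capacity per unit length: r_n/Ω = (1/2.0) × 0.6 × 490 × (0.707 × 6) = 623.6 N/mm.
507.3 ≤ 623.6 → adequate.

f_max ≈ 507 N/mm; adequate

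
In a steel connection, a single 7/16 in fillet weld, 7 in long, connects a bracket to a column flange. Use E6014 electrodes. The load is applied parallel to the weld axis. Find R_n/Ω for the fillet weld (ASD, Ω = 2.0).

E60XX → F_EXX = 60 ksi.
Effective throat t_e = 0.707 × 0.4375 = 0.3093 in.
Total length L = 7 in; A_we = 0.3093 × 7 = 2.165 in².
F_nw = 0.6 F_EXX = 0.6 × 60 = 36 ksi.
R_n = 36 × 2.165 = 77.95 kip; R_n/Ω = 77.95/2.0 = 38.97 kip.

R_n/Ω ≈ 39 kip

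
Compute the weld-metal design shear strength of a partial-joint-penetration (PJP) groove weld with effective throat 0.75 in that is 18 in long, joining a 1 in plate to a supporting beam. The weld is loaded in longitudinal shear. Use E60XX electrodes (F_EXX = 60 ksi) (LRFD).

Effective throat (given) t_e = 0.75 in.
A_we = 0.75 × 18 = 13.5 in².
F_nw = 0.6 F_EXX = 36 ksi.
φR_n = 0.75 × 36 × 13.5 = 364.5 kip.

φR_n ≈ 364 kip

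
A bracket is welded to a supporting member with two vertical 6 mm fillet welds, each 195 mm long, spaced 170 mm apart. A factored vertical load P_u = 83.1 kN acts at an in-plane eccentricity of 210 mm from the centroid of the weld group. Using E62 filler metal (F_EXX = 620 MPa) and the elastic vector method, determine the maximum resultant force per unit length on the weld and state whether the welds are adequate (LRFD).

Total weld length L_w = 390 mm. Treat welds as unit-width lines.
Polar moment about centroid: J = 2[d³/12 + d(b/2)²] = 2[195³/12 + 195×85²] = 4054000 mm³.
Direct shear f_v = P/L_w = 83.1×10³ / 390 = 213.1 N/mm (vertical).
Torsion M = P·e = 83.1×10³ × 210 = 17451000 N·mm.
Critical point at (x, y) = (85, 97.5) from centroid. f_tx = M·y/J = 419.7 N/mm; f_ty = M·x/J = 365.9 N/mm.
Resultant f_max = √[f_tx² + (f_v + f_ty)²] = √[419.7² + (213.1 + 365.9)²] = 715.2 N/mm.
Capacity per unit length: φr_n = 0.75 × 0.6 × 620 × (0.707 × 6) = 1184 N/mm.
715.2 ≤ 1184 → adequate.

f_max ≈ 715 N/mm; adequate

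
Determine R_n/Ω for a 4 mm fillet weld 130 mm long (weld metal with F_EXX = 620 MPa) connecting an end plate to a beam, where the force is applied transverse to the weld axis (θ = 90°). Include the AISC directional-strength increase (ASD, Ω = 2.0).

R_n/Ω ≈ 103 kN

t_e = 0.707 × 4 = 2.828 mm; A_we = 2.828 × 130 = 367.6 mm².
Directional factor: 1.0 + 0.5 sin^1.5(90°) = 1.5.
F_nw = 0.6 × 620 × 1.5 = 558 MPa.
R_n/Ω = (558 × 367.6) / 2.0 × 10⁻³ = 102.6 kN.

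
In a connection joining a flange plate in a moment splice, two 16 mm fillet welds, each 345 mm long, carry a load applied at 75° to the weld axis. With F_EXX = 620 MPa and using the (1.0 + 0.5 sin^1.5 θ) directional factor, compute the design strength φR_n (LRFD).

t_e = 0.707 × 16 = 11.31 mm; A_we = 11.31 × 690 = 7805 mm².
Directional factor: 1.0 + 0.5 sin^1.5(75°) = 1.475.
F_nw = 0.6 × 620 × 1.475 = 548.6 MPa.
φR_n = 0.75 × 548.6 × 7805 × 10⁻³ = 3211 kN.

φR_n ≈ 3210 kN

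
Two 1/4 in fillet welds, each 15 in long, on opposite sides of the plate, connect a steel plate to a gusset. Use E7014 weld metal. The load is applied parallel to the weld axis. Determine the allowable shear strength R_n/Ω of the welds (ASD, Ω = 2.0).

E70XX → F_EXX = 70 ksi.
Effective throat t_e = 0.707 × 0.25 = 0.1767 in.
Total length L = 30 in; A_we = 0.1767 × 30 = 5.302 in².
F_nw = 0.6 F_EXX = 0.6 × 70 = 42 ksi.
R_n = 42 × 5.302 = 222.7 kips; R_n/Ω = 222.7/2.0 = 111.4 kips.

R_n/Ω ≈ 111 kips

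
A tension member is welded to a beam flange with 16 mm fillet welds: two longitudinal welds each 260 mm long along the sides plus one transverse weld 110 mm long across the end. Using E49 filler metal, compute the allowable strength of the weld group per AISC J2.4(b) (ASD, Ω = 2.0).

R_n/Ω ≈ 1050 kN

E49XX → F_EXX = 490 MPa.
t_e = 0.707 × 16 = 11.31 mm.
R_nwl = 0.6 × 490 × 11.31 × 520 × 10⁻³ = 1729 kN (longitudinal, 2 welds).
R_nwt = 0.6 × 490 × 11.31 × 110 × 10⁻³ = 365.8 kN (transverse, base value).
(i) R_nwl + R_nwt = 2095 kN; (ii) 0.85 R_nwl + 1.5 R_nwt = 2019 kN.
R_n = max = 2095 kN [governs: (i)]; R_n/Ω = 1048 kN.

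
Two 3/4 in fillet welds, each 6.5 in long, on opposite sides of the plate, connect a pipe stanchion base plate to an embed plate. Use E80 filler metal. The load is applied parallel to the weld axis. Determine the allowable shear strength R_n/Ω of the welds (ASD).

R_n/Ω ≈ 165 kips

E80XX → F_EXX = 80 ksi.
Effective throat t_e = 0.707 × 0.75 = 0.5302 in.
Total length L = 13 in; A_we = 0.5302 × 13 = 6.893 in².
F_nw = 0.6 F_EXX = 0.6 × 80 = 48 ksi.
R_n = 48 × 6.893 = 330.9 kips; R_n/Ω = 330.9/2.0 = 165.4 kips.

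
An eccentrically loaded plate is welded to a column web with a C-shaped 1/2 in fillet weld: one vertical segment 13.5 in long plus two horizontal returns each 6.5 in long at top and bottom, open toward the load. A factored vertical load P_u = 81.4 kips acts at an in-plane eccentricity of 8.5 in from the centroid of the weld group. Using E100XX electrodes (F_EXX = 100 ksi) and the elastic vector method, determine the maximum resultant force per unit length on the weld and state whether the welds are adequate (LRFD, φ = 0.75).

Total weld length L_w = 26.5 in. Treat welds as unit-width lines.
Centroid: x̄ = 2×6.5×3.25 / 26.5 = 1.594 in from the vertical weld.
Polar moment about centroid: J = I_x + I_y = [13.5³/12 + 2×6.5×6.75²] + [13.5×1.594² + 2(6.5³/12 + 6.5×1.656²)] = 913.1 in³.
Direct shear f_v = P/L_w = 81.4 / 26.5 = 3.072 kip/in (vertical).
Torsion M = P·e = 81.4 × 8.5 = 691.9 kip·in.
Critical point at (x, y) = (4.906, 6.75) from centroid. f_tx = M·y/J = 5.115 kip/in; f_ty = M·x/J = 3.717 kip/in.
Resultant f_max = √[f_tx² + (f_v + f_ty)²] = √[5.115² + (3.072 + 3.717)²] = 8.5 kip/in.
Capacity per unit length: φr_n = 0.75 × 0.6 × 100 × (0.707 × 0.5) = 15.91 kip/in.
8.5 ≤ 15.91 → adequate.

f_max ≈ 8.5 kip/in; adequate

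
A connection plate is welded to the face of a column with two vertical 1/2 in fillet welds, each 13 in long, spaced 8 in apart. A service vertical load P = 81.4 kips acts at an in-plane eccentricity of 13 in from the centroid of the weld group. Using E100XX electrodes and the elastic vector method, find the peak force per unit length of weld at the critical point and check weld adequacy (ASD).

f_max ≈ 12.3 kip/in; NOT adequate

E100XX → F_EXX = 100 ksi.
Total weld length L_w = 26 in. Treat welds as unit-width lines.
Polar moment about centroid: J = 2[d³/12 + d(b/2)²] = 2[13³/12 + 13×4²] = 782.2 in³.
Direct shear f_v = P/L_w = 81.4 / 26 = 3.131 kip/in (vertical).
Torsion M = P·e = 81.4 × 13 = 1058.2 kip·in.
Critical point at (x, y) = (4, 6.5) from centroid. f_tx = M·y/J = 8.794 kip/in; f_ty = M·x/J = 5.412 kip/in.
Resultant f_max = √[f_tx² + (f_v + f_ty)²] = √[8.794² + (3.131 + 5.412)²] = 12.26 kip/in.
Capacity per unit length: r_n/Ω = (1/2.0) × 0.6 × 100 × (0.707 × 0.5) = 10.6 kip/in.
12.26 > 10.6 → NOT adequate.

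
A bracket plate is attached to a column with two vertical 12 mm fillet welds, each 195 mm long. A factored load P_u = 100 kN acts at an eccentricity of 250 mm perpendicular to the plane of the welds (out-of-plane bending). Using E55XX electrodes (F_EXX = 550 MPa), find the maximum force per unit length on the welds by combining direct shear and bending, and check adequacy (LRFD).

L_w = 2 × 195 = 390 mm; section modulus (unit throat) S = 2 × L²/6 = 12680 mm².
Direct shear f_v = P/L_w = 100×10³/390 = 256.4 N/mm.
Moment M = P × e = 100×10³ × 250 = 25000000 N·mm; bending f_b = M/S = 1972 N/mm.
f_max = √(f_v² + f_b²) = √(256.4² + 1972²) = 1989 N/mm.
φr_n = 0.75 × 0.6 × 550 × (0.707 × 12) = 2100 N/mm → adequate.

f_max ≈ 1990 N/mm; adequate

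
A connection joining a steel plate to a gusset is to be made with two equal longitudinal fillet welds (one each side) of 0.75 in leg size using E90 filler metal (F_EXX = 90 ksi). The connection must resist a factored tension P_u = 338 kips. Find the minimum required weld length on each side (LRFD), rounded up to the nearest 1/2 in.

L = 8 in on each side

Throat t_e = 0.707 × 0.75 = 0.5302 in.
φr_n = 0.75 × 0.6 × 90 × 0.5302 = 21.48 kips/in.
L_req = P_u / φr_n = 338 / 21.48 = 15.74 in total.
Per side: 15.74 / 2 = 7.87 in.
Round up → use L = 8 in on each side.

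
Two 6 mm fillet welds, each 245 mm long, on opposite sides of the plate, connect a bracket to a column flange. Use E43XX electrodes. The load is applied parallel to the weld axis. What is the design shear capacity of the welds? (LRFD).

E43XX → F_EXX = 430 MPa.
Effective throat t_e = 0.707 × 6 = 4.242 mm.
Total length L = 490 mm; A_we = 4.242 × 490 = 2079 mm².
F_nw = 0.6 F_EXX = 0.6 × 430 = 258 MPa.
φR_n = 0.75 × 258 × 2079 × 10⁻³ = 402.2 kN.

φR_n ≈ 402 kN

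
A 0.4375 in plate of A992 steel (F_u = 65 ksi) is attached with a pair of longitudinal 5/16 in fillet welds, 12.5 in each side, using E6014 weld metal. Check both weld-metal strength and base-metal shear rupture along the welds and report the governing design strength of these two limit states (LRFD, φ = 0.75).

φR_n ≈ 149 kips (weld metal governs)

E60XX → F_EXX = 60 ksi.
t_e = 0.707 × 0.3125 = 0.2209 in; L = 25 in.
Weld metal: φR_n = 0.75 × 0.6 × 60 × 0.2209 × 25 = 149.1 kips.
Base metal (shear rupture): φR_n = 0.75 × 0.6 × 65 × 0.4375 × 25 = 319.9 kips.
Governing: weld metal.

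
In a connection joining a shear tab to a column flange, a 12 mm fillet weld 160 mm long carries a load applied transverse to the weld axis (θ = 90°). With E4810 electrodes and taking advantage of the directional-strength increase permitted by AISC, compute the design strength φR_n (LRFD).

E48XX → F_EXX = 480 MPa.
t_e = 0.707 × 12 = 8.484 mm; A_we = 8.484 × 160 = 1357 mm².
Directional factor: 1.0 + 0.5 sin^1.5(90°) = 1.5.
F_nw = 0.6 × 480 × 1.5 = 432 MPa.
φR_n = 0.75 × 432 × 1357 × 10⁻³ = 439.8 kN.

φR_n ≈ 440 kN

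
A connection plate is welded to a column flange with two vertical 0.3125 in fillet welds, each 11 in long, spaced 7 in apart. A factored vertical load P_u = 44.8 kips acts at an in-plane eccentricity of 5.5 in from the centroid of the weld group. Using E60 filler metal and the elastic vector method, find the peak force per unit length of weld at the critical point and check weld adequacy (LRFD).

f_max ≈ 4.69 kip/in; adequate

E60XX → F_EXX = 60 ksi.
Total weld length L_w = 22 in. Treat welds as unit-width lines.
Polar moment about centroid: J = 2[d³/12 + d(b/2)²] = 2[11³/12 + 11×3.5²] = 491.3 in³.
Direct shear f_v = P/L_w = 44.8 / 22 = 2.036 kip/in (vertical).
Torsion M = P·e = 44.8 × 5.5 = 246.4 kip·in.
Critical point at (x, y) = (3.5, 5.5) from centroid. f_tx = M·y/J = 2.758 kip/in; f_ty = M·x/J = 1.755 kip/in.
Resultant f_max = √[f_tx² + (f_v + f_ty)²] = √[2.758² + (2.036 + 1.755)²] = 4.689 kip/in.
Capacity per unit length: φr_n = 0.75 × 0.6 × 60 × (0.707 × 0.3125) = 5.965 kip/in.
4.689 ≤ 5.965 → adequate.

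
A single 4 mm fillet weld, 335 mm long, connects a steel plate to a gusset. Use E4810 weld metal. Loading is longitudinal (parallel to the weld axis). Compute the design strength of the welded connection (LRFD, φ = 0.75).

E48XX → F_EXX = 480 MPa.
Effective throat t_e = 0.707 × 4 = 2.828 mm.
Total length L = 335 mm; A_we = 2.828 × 335 = 947.4 mm².
F_nw = 0.6 F_EXX = 0.6 × 480 = 288 MPa.
φR_n = 0.75 × 288 × 947.4 × 10⁻³ = 204.6 kN.

φR_n ≈ 205 kN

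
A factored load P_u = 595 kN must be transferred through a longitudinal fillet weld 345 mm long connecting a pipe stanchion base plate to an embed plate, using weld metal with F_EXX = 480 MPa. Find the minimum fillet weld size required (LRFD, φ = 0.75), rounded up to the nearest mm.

w = 12 mm

Total weld length L = 345 mm.
Required throat t_e = P_u / (φ × 0.6 F_EXX × L) = 595 / (0.75 × 0.6 × 480 × 345 × 10⁻³) = 7.984 mm.
Required leg w = t_e / 0.707 = 11.29 mm → use 12 mm.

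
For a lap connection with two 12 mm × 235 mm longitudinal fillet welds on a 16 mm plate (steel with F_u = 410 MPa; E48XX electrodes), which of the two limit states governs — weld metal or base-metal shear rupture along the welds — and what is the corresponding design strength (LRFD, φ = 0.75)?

E48XX → F_EXX = 480 MPa.
t_e = 0.707 × 12 = 8.484 mm; L = 470 mm.
Weld metal: φR_n = 0.75 × 0.6 × 480 × 8.484 × 470 × 10⁻³ = 861.3 kN.
Base metal (shear rupture): φR_n = 0.75 × 0.6 × 410 × 16 × 470 × 10⁻³ = 1387 kN.
Governing: weld metal.

φR_n ≈ 861 kN (weld metal governs)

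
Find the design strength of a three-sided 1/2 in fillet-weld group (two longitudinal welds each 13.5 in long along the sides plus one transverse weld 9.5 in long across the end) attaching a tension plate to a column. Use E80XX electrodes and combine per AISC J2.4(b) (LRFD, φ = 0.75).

φR_n ≈ 473 kips

E80XX → F_EXX = 80 ksi.
t_e = 0.707 × 0.5 = 0.3535 in.
R_nwl = 0.6 × 80 × 0.3535 × 27 = 458.1 kips (longitudinal, 2 welds).
R_nwt = 0.6 × 80 × 0.3535 × 9.5 = 161.2 kips (transverse, base value).
(i) R_nwl + R_nwt = 619.3 kips; (ii) 0.85 R_nwl + 1.5 R_nwt = 631.2 kips.
R_n = max = 631.2 kips [governs: (ii)]; φR_n = 473.4 kips.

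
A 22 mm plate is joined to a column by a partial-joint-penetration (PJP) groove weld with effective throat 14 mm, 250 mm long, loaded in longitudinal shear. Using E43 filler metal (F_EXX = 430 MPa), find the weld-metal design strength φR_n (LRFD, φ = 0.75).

Effective throat (given) t_e = 14 mm.
A_we = 14 × 250 = 3500 mm².
F_nw = 0.6 F_EXX = 258 MPa.
φR_n = 0.75 × 258 × 3500 × 10⁻³ = 677.2 kN.

φR_n ≈ 677 kN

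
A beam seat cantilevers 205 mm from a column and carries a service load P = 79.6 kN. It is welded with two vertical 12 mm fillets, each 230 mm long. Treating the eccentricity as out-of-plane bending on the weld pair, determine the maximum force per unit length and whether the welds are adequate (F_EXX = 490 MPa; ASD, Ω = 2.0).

L_w = 2 × 230 = 460 mm; section modulus (unit throat) S = 2 × L²/6 = 17630 mm².
Direct shear f_v = P/L_w = 79.6×10³/460 = 173 N/mm.
Moment M = P × e = 79.6×10³ × 205 = 16318000 N·mm; bending f_b = M/S = 925.4 N/mm.
f_max = √(f_v² + f_b²) = √(173² + 925.4²) = 941.4 N/mm.
r_n/Ω = (1/2.0) × 0.6 × 490 × (0.707 × 12) = 1247 N/mm → adequate.

f_max ≈ 941 N/mm; adequate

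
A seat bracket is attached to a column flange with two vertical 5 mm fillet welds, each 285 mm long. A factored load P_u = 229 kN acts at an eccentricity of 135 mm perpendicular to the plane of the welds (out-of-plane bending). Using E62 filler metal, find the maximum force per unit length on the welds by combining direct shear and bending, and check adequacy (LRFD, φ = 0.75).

E62XX → F_EXX = 620 MPa.
L_w = 2 × 285 = 570 mm; section modulus (unit throat) S = 2 × L²/6 = 27080 mm².
Direct shear f_v = P/L_w = 229×10³/570 = 401.8 N/mm.
Moment M = P × e = 229×10³ × 135 = 30915000 N·mm; bending f_b = M/S = 1142 N/mm.
f_max = √(f_v² + f_b²) = √(401.8² + 1142²) = 1210 N/mm.
φr_n = 0.75 × 0.6 × 620 × (0.707 × 5) = 986.3 N/mm → NOT adequate.

f_max ≈ 1210 N/mm; NOT adequate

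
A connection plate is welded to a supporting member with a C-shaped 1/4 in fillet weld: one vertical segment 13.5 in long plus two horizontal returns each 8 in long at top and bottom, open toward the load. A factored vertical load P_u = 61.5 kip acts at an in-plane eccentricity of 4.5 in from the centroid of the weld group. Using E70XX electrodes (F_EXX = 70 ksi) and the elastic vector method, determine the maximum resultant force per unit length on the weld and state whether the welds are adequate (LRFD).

Total weld length L_w = 29.5 in. Treat welds as unit-width lines.
Centroid: x̄ = 2×8×4 / 29.5 = 2.169 in from the vertical weld.
Polar moment about centroid: J = I_x + I_y = [13.5³/12 + 2×8×6.75²] + [13.5×2.169² + 2(8³/12 + 8×1.831²)] = 1137 in³.
Direct shear f_v = P/L_w = 61.5 / 29.5 = 2.085 kip/in (vertical).
Torsion M = P·e = 61.5 × 4.5 = 276.75 kip·in.
Critical point at (x, y) = (5.831, 6.75) from centroid. f_tx = M·y/J = 1.644 kip/in; f_ty = M·x/J = 1.42 kip/in.
Resultant f_max = √[f_tx² + (f_v + f_ty)²] = √[1.644² + (2.085 + 1.42)²] = 3.871 kip/in.
Capacity per unit length: φr_n = 0.75 × 0.6 × 70 × (0.707 × 0.25) = 5.568 kip/in.
3.871 ≤ 5.568 → adequate.

f_max ≈ 3.87 kip/in; adequate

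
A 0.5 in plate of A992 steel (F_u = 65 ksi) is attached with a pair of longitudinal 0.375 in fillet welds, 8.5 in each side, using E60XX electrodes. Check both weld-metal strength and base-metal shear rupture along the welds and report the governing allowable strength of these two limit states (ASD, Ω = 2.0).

R_n/Ω ≈ 81.1 kip (weld metal governs)

E60XX → F_EXX = 60 ksi.
t_e = 0.707 × 0.375 = 0.2651 in; L = 17 in.
Weld metal: R_n/Ω = (1/2.0) × 0.6 × 60 × 0.2651 × 17 = 81.13 kip.
Base metal (shear rupture): R_n/Ω = (1/2.0) × 0.6 × 65 × 0.5 × 17 = 165.8 kip.
Governing: weld metal.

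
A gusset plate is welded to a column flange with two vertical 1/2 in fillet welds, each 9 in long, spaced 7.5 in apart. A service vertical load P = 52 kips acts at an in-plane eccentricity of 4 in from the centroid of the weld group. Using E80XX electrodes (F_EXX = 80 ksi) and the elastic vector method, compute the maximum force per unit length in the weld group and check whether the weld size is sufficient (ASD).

f_max ≈ 5.56 kip/in; adequate

Total weld length L_w = 18 in. Treat welds as unit-width lines.
Polar moment about centroid: J = 2[d³/12 + d(b/2)²] = 2[9³/12 + 9×3.75²] = 374.6 in³.
Direct shear f_v = P/L_w = 52 / 18 = 2.889 kip/in (vertical).
Torsion M = P·e = 52 × 4 = 208 kip·in.
Critical point at (x, y) = (3.75, 4.5) from centroid. f_tx = M·y/J = 2.498 kip/in; f_ty = M·x/J = 2.082 kip/in.
Resultant f_max = √[f_tx² + (f_v + f_ty)²] = √[2.498² + (2.889 + 2.082)²] = 5.564 kip/in.
Capacity per unit length: r_n/Ω = (1/2.0) × 0.6 × 80 × (0.707 × 0.5) = 8.484 kip/in.
5.564 ≤ 8.484 → adequate.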